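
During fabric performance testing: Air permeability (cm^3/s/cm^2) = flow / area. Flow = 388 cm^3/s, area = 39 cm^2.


Formula: Air Permeability = Airflow / Test Area
AP = 388 cm^3/s / 39 cm^2
AP = 9.9 cm^3/s/cm^2

9.9 cm^3/s/cm^2


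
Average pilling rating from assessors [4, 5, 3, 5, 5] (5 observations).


Formula: Mean = sum / count
Sum = 4 + 5 + 3 + 5 + 5 = 22
Mean = 22 / 5 = 4.4

4.4


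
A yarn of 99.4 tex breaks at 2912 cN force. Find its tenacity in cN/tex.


Formula: Tenacity = Breaking force / Linear density
Tenacity = 2912 cN / 99.4 tex
Tenacity = 29.30 cN/tex

29.30 cN/tex


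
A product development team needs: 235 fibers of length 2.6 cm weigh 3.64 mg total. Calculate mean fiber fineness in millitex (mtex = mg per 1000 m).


Formula: fineness (mtex) = mass (mg) / total length (km) = (mass_mg / total_length_m) * 1000
Step 1: Convert fiber length: 2.6 cm = 0.026 m
Step 2: Total fiber length = 235 * 0.026 = 6.11 m
Step 3: Linear density = 3.64 mg / 6.11 m = 0.5957 mg/m
Step 4: fineness = 0.5957 * 1000 = 595.7 mtex

595.7 mtex


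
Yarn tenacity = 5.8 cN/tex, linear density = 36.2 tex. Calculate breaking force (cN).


Formula: Breaking force = Tenacity * Linear density
F = 5.8 cN/tex * 36.2 tex
F = 209.96 cN

209.96 cN


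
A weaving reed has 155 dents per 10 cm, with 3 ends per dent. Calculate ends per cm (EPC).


Formula: EPC = (dents per 10 cm * ends per dent) / 10
Step 1: Total ends per 10 cm = 155 * 3 = 465
Step 2: EPC = 465 / 10 = 46.5 ends/cm

46.5 ends/cm


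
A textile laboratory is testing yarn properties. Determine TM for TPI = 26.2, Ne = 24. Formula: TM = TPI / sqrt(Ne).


Formula: TM = TPI / sqrt(Ne)
Step 1: sqrt(Ne) = sqrt(24) = 4.899
Step 2: TM = 26.2 / 4.899 = 5.35

5.35 TM


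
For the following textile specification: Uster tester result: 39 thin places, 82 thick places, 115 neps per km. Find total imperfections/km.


Formula: Total = thin places + thick places + neps
Total = 39 + 82 + 115
Total = 236 imperfections/km

236 imperfections/km


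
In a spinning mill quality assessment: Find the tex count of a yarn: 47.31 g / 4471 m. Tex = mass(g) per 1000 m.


Formula: Tex = (mass_g / length_m) * 1000
Substituting: Tex = (47.31 / 4471) * 1000
Intermediate: 47.31 / 4471 = 0.01058153 g/m
Tex = 0.01058153 * 1000 = 10.58 tex

10.58 tex


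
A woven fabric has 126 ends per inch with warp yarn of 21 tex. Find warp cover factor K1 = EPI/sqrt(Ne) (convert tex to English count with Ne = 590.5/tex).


Formula: K1 = EPI / sqrt(Ne), with Ne = 590.5 / tex_warp
Step 1: Ne = 590.5 / 21 = 28.119
Step 2: sqrt(Ne) = sqrt(28.119) = 5.3027
Step 3: K1 = 126 / 5.3027 = 23.8

23.8


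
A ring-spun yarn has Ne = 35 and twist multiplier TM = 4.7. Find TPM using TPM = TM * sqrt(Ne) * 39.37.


Formula: TPM = TM * sqrt(Ne) * 39.37
Step 1: sqrt(Ne) = sqrt(35) = 5.9161
Step 2: TM * sqrt(Ne) = 4.7 * 5.9161 = 27.8057
Step 3: TPM = 27.8057 * 39.37 = 1095 twists/m

1095 twists/m


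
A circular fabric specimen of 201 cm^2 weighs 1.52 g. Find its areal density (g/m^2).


Formula: GSM = mass_g / area_m2
Step 1: Convert area: 201 cm^2 = 201 / 10000 = 0.0201 m^2
Step 2: GSM = 1.52 g / 0.0201 m^2 = 75.6 g/m^2

75.6 g/m^2


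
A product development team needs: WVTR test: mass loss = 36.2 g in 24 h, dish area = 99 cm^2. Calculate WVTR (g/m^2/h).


Formula: WVTR = mass_loss / (area * time)
Step 1: Convert area: 99 cm^2 = 0.0099 m^2
Step 2: WVTR = 36.2 g / (0.0099 m^2 * 24 h)
Step 3: WVTR = 36.2 / 0.2376 = 152.4 g/m^2/h

152.4 g/m^2/h


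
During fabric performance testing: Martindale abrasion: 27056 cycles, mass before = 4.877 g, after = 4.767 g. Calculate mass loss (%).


Formula: Mass loss% = ((m_before - m_after) / m_before) * 100
Step 1: Mass loss = 4.877 - 4.767 = 0.11 g
Step 2: Ratio = 0.11 / 4.877 = 0.0225548
Step 3: Mass loss% = 0.0225548 * 100 = 2.25548% ≈ 2.26%

2.26%


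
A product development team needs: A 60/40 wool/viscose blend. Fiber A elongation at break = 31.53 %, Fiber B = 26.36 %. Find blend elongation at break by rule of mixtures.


Formula: Blend property = (fraction_A * property_A) + (fraction_B * property_B)
Step 1: Contribution A = 60/100 * 31.53 % = 18.918 %
Step 2: Contribution B = 40/100 * 26.36 % = 10.544 %
Step 3: Blend elongation at break = 18.918 + 10.544 = 29.462 %

29.462 %


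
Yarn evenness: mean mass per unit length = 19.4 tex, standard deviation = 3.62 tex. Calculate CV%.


Formula: CV% = (standard deviation / mean) * 100
Step 1: Ratio = 3.62 / 19.4 = 0.186598
Step 2: CV% = 0.186598 * 100 = 18.6598% ≈ 18.7%

18.7%


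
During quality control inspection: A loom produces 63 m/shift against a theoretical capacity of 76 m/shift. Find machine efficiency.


Formula: Efficiency% = (Actual output / Theoretical output) * 100
Efficiency% = (63 / 76) * 100
Efficiency% = 0.828947 * 100 = 82.8947% ≈ 82.9%

82.9%


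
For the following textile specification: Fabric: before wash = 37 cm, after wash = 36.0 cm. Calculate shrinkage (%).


Formula: Shrinkage% = ((L_before - L_after) / L_before) * 100
Step 1: Shrinkage = 37 - 36.0 = 1.0 cm
Step 2: Shrinkage% = (1.0 / 37) * 100
Step 3: Shrinkage% = 0.027027 * 100 = 2.7027% ≈ 2.7%

2.7%


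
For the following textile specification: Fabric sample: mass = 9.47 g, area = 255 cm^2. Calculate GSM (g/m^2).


Formula: GSM = mass_g / area_m2
Step 1: Convert area: 255 cm^2 = 255 / 10000 = 0.0255 m^2
Step 2: GSM = 9.47 g / 0.0255 m^2 = 371.4 g/m^2

371.4 g/m^2


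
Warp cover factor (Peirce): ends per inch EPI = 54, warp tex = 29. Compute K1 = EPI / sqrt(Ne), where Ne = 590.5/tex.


Formula: K1 = EPI / sqrt(Ne), with Ne = 590.5 / tex_warp
Step 1: Ne = 590.5 / 29 = 20.362
Step 2: sqrt(Ne) = sqrt(20.362) = 4.5124
Step 3: K1 = 54 / 4.5124 = 12.0

12.0


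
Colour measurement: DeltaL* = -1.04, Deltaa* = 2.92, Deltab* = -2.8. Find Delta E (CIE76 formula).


Formula: Delta E = sqrt(dL*^2 + da*^2 + db*^2)
Step 1: dL*^2 = (-1.04)^2 = 1.0816
Step 2: da*^2 = 2.92^2 = 8.5264
Step 3: db*^2 = (-2.8)^2 = 7.84
Step 4: Sum = 1.0816 + 8.5264 + 7.84 = 17.448
Step 5: Delta E = sqrt(17.448) = 4.18

4.18 Delta E


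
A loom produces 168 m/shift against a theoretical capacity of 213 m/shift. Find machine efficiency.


Formula: Efficiency% = (Actual output / Theoretical output) * 100
Efficiency% = (168 / 213) * 100
Efficiency% = 0.788732 * 100 = 78.8732% ≈ 78.9%

78.9%


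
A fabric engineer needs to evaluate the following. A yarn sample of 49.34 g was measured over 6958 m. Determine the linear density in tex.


Formula: Tex = (mass_g / length_m) * 1000
Substituting: Tex = (49.34 / 6958) * 1000
Intermediate: 49.34 / 6958 = 0.00709112 g/m
Tex = 0.00709112 * 1000 = 7.09 tex

7.09 tex


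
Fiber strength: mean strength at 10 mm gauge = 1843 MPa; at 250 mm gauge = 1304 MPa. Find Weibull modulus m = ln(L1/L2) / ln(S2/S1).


Formula: m = ln(L1/L2) / ln(S2/S1)
Step 1: ln(L1/L2) = ln(10/250) = -3.21888
Step 2: S2/S1 = 1304/1843 = 0.70754
Step 3: ln(S2/S1) = ln(0.70754) = -0.34596
Step 4: m = -3.21888 / -0.34596 = 9.30

9.30 (Weibull m)


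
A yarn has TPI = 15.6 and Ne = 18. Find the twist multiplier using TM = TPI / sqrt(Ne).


Formula: TM = TPI / sqrt(Ne)
Step 1: sqrt(Ne) = sqrt(18) = 4.2426
Step 2: TM = 15.6 / 4.2426 = 3.68

3.68 TM


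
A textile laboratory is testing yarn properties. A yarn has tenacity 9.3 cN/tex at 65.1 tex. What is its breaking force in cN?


Formula: Breaking force = Tenacity * Linear density
F = 9.3 cN/tex * 65.1 tex
F = 605.43 cN

605.43 cN


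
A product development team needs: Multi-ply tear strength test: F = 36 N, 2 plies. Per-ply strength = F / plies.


Formula: Per-ply strength = Total force / Number of plies
Per-ply = 36 N / 2
Per-ply = 18 N

18 N


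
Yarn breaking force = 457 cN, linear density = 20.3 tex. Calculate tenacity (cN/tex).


Formula: Tenacity = Breaking force / Linear density
Tenacity = 457 cN / 20.3 tex
Tenacity = 22.51 cN/tex

22.51 cN/tex


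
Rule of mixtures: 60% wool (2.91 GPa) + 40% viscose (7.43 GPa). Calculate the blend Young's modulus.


Formula: Blend property = (fraction_A * property_A) + (fraction_B * property_B)
Step 1: Contribution A = 60/100 * 2.91 GPa = 1.746 GPa
Step 2: Contribution B = 40/100 * 7.43 GPa = 2.972 GPa
Step 3: Blend Young's modulus = 1.746 + 2.972 = 4.718 GPa

4.718 GPa


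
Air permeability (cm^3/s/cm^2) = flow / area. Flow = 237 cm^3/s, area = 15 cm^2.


Formula: Air Permeability = Airflow / Test Area
AP = 237 cm^3/s / 15 cm^2
AP = 15.8 cm^3/s/cm^2

15.8 cm^3/s/cm^2


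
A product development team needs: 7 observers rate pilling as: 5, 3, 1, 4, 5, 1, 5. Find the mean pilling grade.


Formula: Mean = sum / count
Sum = 5 + 3 + 1 + 4 + 5 + 1 + 5 = 24
Mean = 24 / 7 = 3.4

3.4


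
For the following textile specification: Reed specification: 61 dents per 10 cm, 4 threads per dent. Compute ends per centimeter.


Formula: EPC = (dents per 10 cm * ends per dent) / 10
Step 1: Total ends per 10 cm = 61 * 4 = 244
Step 2: EPC = 244 / 10 = 24.4 ends/cm

24.4 ends/cm


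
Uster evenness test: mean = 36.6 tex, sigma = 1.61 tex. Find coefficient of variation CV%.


Formula: CV% = (standard deviation / mean) * 100
Step 1: Ratio = 1.61 / 36.6 = 0.043989
Step 2: CV% = 0.043989 * 100 = 4.3989% ≈ 4.4%

4.4%


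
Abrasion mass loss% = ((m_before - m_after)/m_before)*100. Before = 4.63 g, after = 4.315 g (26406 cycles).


Formula: Mass loss% = ((m_before - m_after) / m_before) * 100
Step 1: Mass loss = 4.63 - 4.315 = 0.315 g
Step 2: Ratio = 0.315 / 4.63 = 0.0680346
Step 3: Mass loss% = 0.0680346 * 100 = 6.80346% ≈ 6.80%

6.80%


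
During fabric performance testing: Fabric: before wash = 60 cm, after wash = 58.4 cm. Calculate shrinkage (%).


Formula: Shrinkage% = ((L_before - L_after) / L_before) * 100
Step 1: Shrinkage = 60 - 58.4 = 1.6 cm
Step 2: Shrinkage% = (1.6 / 60) * 100
Step 3: Shrinkage% = 0.026667 * 100 = 2.6667% ≈ 2.7%

2.7%


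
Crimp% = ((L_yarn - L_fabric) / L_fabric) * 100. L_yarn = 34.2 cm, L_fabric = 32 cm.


Formula: Crimp% = ((L_yarn - L_fabric) / L_fabric) * 100
Step 1: Extension = 34.2 - 32 = 2.2 cm
Step 2: Crimp% = (2.2 / 32) * 100
Step 3: Crimp% = 0.06875 * 100 = 6.875% ≈ 6.9%

6.9%


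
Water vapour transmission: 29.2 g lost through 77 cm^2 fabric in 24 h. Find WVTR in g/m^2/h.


Formula: WVTR = mass_loss / (area * time)
Step 1: Convert area: 77 cm^2 = 0.0077 m^2
Step 2: WVTR = 29.2 g / (0.0077 m^2 * 24 h)
Step 3: WVTR = 29.2 / 0.1848 = 158.0 g/m^2/h

158.0 g/m^2/h


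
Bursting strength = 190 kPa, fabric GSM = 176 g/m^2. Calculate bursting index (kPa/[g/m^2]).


Formula: Bursting Index = Bursting Strength / Fabric GSM
BI = 190 kPa / 176 g/m^2
BI = 1.080 kPa/(g/m^2)

1.080 kPa/(g/m^2)


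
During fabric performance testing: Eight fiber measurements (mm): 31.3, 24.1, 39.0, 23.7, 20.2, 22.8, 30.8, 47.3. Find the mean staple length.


Formula: Mean = sum of lengths / count
Sum = 31.3 + 24.1 + 39.0 + 23.7 + 20.2 + 22.8 + 30.8 + 47.3
Sum = 239.2 mm
Mean = 239.2 / 8 = 29.90 mm

29.90 mm


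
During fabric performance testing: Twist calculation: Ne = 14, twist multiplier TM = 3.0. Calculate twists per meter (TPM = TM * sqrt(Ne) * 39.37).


Formula: TPM = TM * sqrt(Ne) * 39.37
Step 1: sqrt(Ne) = sqrt(14) = 3.7417
Step 2: TM * sqrt(Ne) = 3.0 * 3.7417 = 11.2251
Step 3: TPM = 11.2251 * 39.37 = 442 twists/m

442 twists/m


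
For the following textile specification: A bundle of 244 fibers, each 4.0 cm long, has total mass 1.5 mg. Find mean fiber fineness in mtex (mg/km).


Formula: fineness (mtex) = mass (mg) / total length (km) = (mass_mg / total_length_m) * 1000
Step 1: Convert fiber length: 4.0 cm = 0.04 m
Step 2: Total fiber length = 244 * 0.04 = 9.76 m
Step 3: Linear density = 1.5 mg / 9.76 m = 0.1537 mg/m
Step 4: fineness = 0.1537 * 1000 = 153.7 mtex

153.7 mtex


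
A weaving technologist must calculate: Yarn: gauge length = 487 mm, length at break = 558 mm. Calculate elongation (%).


Formula: Elongation (%) = ((L_break - L0) / L0) * 100
Step 1: Extension = 558 - 487 = 71 mm
Step 2: Elongation = (71 / 487) * 100
Step 3: Elongation = 0.145791 * 100 = 14.5791% ≈ 14.6%

14.6%


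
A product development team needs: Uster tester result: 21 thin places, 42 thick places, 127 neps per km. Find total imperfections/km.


Formula: Total = thin places + thick places + neps
Total = 21 + 42 + 127
Total = 190 imperfections/km

190 imperfections/km


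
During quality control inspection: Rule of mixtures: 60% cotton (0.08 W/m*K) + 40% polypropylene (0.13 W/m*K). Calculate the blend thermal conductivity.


Formula: Blend property = (fraction_A * property_A) + (fraction_B * property_B)
Step 1: Contribution A = 60/100 * 0.08 W/m*K = 0.048 W/m*K
Step 2: Contribution B = 40/100 * 0.13 W/m*K = 0.052 W/m*K
Step 3: Blend thermal conductivity = 0.048 + 0.052 = 0.1 W/m*K

0.1 W/m*K


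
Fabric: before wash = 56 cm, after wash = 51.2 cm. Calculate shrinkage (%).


Formula: Shrinkage% = ((L_before - L_after) / L_before) * 100
Step 1: Shrinkage = 56 - 51.2 = 4.8 cm
Step 2: Shrinkage% = (4.8 / 56) * 100
Step 3: Shrinkage% = 0.085714 * 100 = 8.5714% ≈ 8.6%

8.6%


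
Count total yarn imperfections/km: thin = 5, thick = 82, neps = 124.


Formula: Total = thin places + thick places + neps
Total = 5 + 82 + 124
Total = 211 imperfections/km

211 imperfections/km


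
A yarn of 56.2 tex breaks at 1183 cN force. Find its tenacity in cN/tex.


Formula: Tenacity = Breaking force / Linear density
Tenacity = 1183 cN / 56.2 tex
Tenacity = 21.05 cN/tex

21.05 cN/tex


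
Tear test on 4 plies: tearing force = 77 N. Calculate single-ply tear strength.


Formula: Per-ply strength = Total force / Number of plies
Per-ply = 77 N / 4
Per-ply = 19.25 N

19.25 N


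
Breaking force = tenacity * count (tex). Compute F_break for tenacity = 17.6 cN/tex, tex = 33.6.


Formula: Breaking force = Tenacity * Linear density
F = 17.6 cN/tex * 33.6 tex
F = 591.36 cN

591.36 cN


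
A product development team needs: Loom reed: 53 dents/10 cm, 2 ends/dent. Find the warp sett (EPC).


Formula: EPC = (dents per 10 cm * ends per dent) / 10
Step 1: Total ends per 10 cm = 53 * 2 = 106
Step 2: EPC = 106 / 10 = 10.6 ends/cm

10.6 ends/cm


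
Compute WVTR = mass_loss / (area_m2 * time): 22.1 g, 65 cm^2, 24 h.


Formula: WVTR = mass_loss / (area * time)
Step 1: Convert area: 65 cm^2 = 0.0065 m^2
Step 2: WVTR = 22.1 g / (0.0065 m^2 * 24 h)
Step 3: WVTR = 22.1 / 0.156 = 141.7 g/m^2/h

141.7 g/m^2/h


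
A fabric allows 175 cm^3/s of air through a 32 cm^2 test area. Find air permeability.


Formula: Air Permeability = Airflow / Test Area
AP = 175 cm^3/s / 32 cm^2
AP = 5.5 cm^3/s/cm^2

5.5 cm^3/s/cm^2


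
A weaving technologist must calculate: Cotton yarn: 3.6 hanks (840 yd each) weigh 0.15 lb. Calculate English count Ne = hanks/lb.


Formula: Ne = hanks / mass_lb
Substituting: Ne = 3.6 / 0.15
Ne = 24.0

24.0 Ne


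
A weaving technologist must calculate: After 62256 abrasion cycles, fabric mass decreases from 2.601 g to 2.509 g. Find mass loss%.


Formula: Mass loss% = ((m_before - m_after) / m_before) * 100
Step 1: Mass loss = 2.601 - 2.509 = 0.092 g
Step 2: Ratio = 0.092 / 2.601 = 0.035371
Step 3: Mass loss% = 0.035371 * 100 = 3.5371% ≈ 3.54%

3.54%


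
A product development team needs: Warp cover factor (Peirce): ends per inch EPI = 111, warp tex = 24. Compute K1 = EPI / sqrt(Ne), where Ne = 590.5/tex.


Formula: K1 = EPI / sqrt(Ne), with Ne = 590.5 / tex_warp
Step 1: Ne = 590.5 / 24 = 24.604
Step 2: sqrt(Ne) = sqrt(24.604) = 4.9602
Step 3: K1 = 111 / 4.9602 = 22.4

22.4


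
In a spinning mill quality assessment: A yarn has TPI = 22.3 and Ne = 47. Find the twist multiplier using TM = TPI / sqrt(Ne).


Formula: TM = TPI / sqrt(Ne)
Step 1: sqrt(Ne) = sqrt(47) = 6.8557
Step 2: TM = 22.3 / 6.8557 = 3.25

3.25 TM


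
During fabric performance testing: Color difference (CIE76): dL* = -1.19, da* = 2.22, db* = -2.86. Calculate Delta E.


Formula: Delta E = sqrt(dL*^2 + da*^2 + db*^2)
Step 1: dL*^2 = (-1.19)^2 = 1.4161
Step 2: da*^2 = 2.22^2 = 4.9284
Step 3: db*^2 = (-2.86)^2 = 8.1796
Step 4: Sum = 1.4161 + 4.9284 + 8.1796 = 14.5241
Step 5: Delta E = sqrt(14.5241) = 3.81

3.81 Delta E


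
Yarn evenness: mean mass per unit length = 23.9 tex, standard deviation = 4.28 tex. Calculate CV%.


Formula: CV% = (standard deviation / mean) * 100
Step 1: Ratio = 4.28 / 23.9 = 0.179079
Step 2: CV% = 0.179079 * 100 = 17.9079% ≈ 17.9%

17.9%


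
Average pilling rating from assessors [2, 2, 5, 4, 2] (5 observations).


Formula: Mean = sum / count
Sum = 2 + 2 + 5 + 4 + 2 = 15
Mean = 15 / 5 = 3.0

3.0


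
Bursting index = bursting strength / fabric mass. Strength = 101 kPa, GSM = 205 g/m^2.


Formula: Bursting Index = Bursting Strength / Fabric GSM
BI = 101 kPa / 205 g/m^2
BI = 0.493 kPa/(g/m^2)

0.493 kPa/(g/m^2)


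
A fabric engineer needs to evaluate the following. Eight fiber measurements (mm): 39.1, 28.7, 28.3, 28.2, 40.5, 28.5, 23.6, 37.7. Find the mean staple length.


Formula: Mean = sum of lengths / count
Sum = 39.1 + 28.7 + 28.3 + 28.2 + 40.5 + 28.5 + 23.6 + 37.7
Sum = 254.6 mm
Mean = 254.6 / 8 = 31.83 mm

31.83 mm


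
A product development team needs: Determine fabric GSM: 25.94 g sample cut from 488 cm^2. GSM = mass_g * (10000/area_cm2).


Formula: GSM = mass_g / area_m2
Step 1: Convert area: 488 cm^2 = 488 / 10000 = 0.0488 m^2
Step 2: GSM = 25.94 g / 0.0488 m^2 = 531.6 g/m^2

531.6 g/m^2


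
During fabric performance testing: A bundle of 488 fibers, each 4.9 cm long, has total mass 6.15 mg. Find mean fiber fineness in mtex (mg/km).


Formula: fineness (mtex) = mass (mg) / total length (km) = (mass_mg / total_length_m) * 1000
Step 1: Convert fiber length: 4.9 cm = 0.049 m
Step 2: Total fiber length = 488 * 0.049 = 23.912 m
Step 3: Linear density = 6.15 mg / 23.912 m = 0.2572 mg/m
Step 4: fineness = 0.2572 * 1000 = 257.2 mtex

257.2 mtex


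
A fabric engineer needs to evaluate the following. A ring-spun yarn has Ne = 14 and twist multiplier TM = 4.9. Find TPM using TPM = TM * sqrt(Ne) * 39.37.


Formula: TPM = TM * sqrt(Ne) * 39.37
Step 1: sqrt(Ne) = sqrt(14) = 3.7417
Step 2: TM * sqrt(Ne) = 4.9 * 3.7417 = 18.3343
Step 3: TPM = 18.3343 * 39.37 = 722 twists/m

722 twists/m


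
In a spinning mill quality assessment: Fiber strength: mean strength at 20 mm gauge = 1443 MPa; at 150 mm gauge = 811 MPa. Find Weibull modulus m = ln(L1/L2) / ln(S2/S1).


Formula: m = ln(L1/L2) / ln(S2/S1)
Step 1: ln(L1/L2) = ln(20/150) = -2.01490
Step 2: S2/S1 = 811/1443 = 0.56202
Step 3: ln(S2/S1) = ln(0.56202) = -0.57622
Step 4: m = -2.01490 / -0.57622 = 3.50

3.50 (Weibull m)


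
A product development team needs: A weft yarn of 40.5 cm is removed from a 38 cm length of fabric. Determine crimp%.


Formula: Crimp% = ((L_yarn - L_fabric) / L_fabric) * 100
Step 1: Extension = 40.5 - 38 = 2.5 cm
Step 2: Crimp% = (2.5 / 38) * 100
Step 3: Crimp% = 0.065789 * 100 = 6.5789% ≈ 6.6%

6.6%


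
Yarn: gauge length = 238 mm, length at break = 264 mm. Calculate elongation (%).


Formula: Elongation (%) = ((L_break - L0) / L0) * 100
Step 1: Extension = 264 - 238 = 26 mm
Step 2: Elongation = (26 / 238) * 100
Step 3: Elongation = 0.109244 * 100 = 10.9244% ≈ 10.9%

10.9%


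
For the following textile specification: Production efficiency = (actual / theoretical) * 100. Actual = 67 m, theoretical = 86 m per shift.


Formula: Efficiency% = (Actual output / Theoretical output) * 100
Efficiency% = (67 / 86) * 100
Efficiency% = 0.77907 * 100 = 77.907% ≈ 77.9%

77.9%


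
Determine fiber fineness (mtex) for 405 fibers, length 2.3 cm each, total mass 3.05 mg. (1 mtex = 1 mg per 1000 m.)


Formula: fineness (mtex) = mass (mg) / total length (km) = (mass_mg / total_length_m) * 1000
Step 1: Convert fiber length: 2.3 cm = 0.023 m
Step 2: Total fiber length = 405 * 0.023 = 9.315 m
Step 3: Linear density = 3.05 mg / 9.315 m = 0.3274 mg/m
Step 4: fineness = 0.3274 * 1000 = 327.4 mtex

327.4 mtex


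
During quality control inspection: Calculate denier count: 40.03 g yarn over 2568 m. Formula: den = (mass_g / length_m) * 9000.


Formula: den = (mass_g / length_m) * 9000
Substituting: den = (40.03 / 2568) * 9000
Intermediate: 40.03 / 2568 = 0.01558801 g/m
den = 0.01558801 * 9000 = 140.3 denier

140.3 denier


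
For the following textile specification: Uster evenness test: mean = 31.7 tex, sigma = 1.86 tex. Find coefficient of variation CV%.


Formula: CV% = (standard deviation / mean) * 100
Step 1: Ratio = 1.86 / 31.7 = 0.058675
Step 2: CV% = 0.058675 * 100 = 5.8675% ≈ 5.9%

5.9%


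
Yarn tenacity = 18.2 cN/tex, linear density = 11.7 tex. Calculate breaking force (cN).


Formula: Breaking force = Tenacity * Linear density
F = 18.2 cN/tex * 11.7 tex
F = 212.94 cN

212.94 cN


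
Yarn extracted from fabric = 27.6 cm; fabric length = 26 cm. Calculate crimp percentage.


Formula: Crimp% = ((L_yarn - L_fabric) / L_fabric) * 100
Step 1: Extension = 27.6 - 26 = 1.6 cm
Step 2: Crimp% = (1.6 / 26) * 100
Step 3: Crimp% = 0.061538 * 100 = 6.1538% ≈ 6.2%

6.2%


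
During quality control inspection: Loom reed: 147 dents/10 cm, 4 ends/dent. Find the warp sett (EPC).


Formula: EPC = (dents per 10 cm * ends per dent) / 10
Step 1: Total ends per 10 cm = 147 * 4 = 588
Step 2: EPC = 588 / 10 = 58.8 ends/cm

58.8 ends/cm


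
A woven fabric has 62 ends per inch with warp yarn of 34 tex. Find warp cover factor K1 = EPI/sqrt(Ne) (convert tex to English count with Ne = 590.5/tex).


Formula: K1 = EPI / sqrt(Ne), with Ne = 590.5 / tex_warp
Step 1: Ne = 590.5 / 34 = 17.368
Step 2: sqrt(Ne) = sqrt(17.368) = 4.1675
Step 3: K1 = 62 / 4.1675 = 14.9

14.9


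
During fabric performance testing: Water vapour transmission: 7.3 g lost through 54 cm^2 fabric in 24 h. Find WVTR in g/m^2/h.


Formula: WVTR = mass_loss / (area * time)
Step 1: Convert area: 54 cm^2 = 0.0054 m^2
Step 2: WVTR = 7.3 g / (0.0054 m^2 * 24 h)
Step 3: WVTR = 7.3 / 0.1296 = 56.3 g/m^2/h

56.3 g/m^2/h


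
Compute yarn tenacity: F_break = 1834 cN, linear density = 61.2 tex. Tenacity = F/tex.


Formula: Tenacity = Breaking force / Linear density
Tenacity = 1834 cN / 61.2 tex
Tenacity = 29.97 cN/tex

29.97 cN/tex


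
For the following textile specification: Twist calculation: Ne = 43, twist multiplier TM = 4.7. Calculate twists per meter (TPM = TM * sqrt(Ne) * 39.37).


Formula: TPM = TM * sqrt(Ne) * 39.37
Step 1: sqrt(Ne) = sqrt(43) = 6.5574
Step 2: TM * sqrt(Ne) = 4.7 * 6.5574 = 30.8198
Step 3: TPM = 30.8198 * 39.37 = 1213 twists/m

1213 twists/m


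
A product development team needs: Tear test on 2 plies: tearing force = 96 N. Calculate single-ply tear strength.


Formula: Per-ply strength = Total force / Number of plies
Per-ply = 96 N / 2
Per-ply = 48 N

48 N


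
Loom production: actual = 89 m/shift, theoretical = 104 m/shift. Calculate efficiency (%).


Formula: Efficiency% = (Actual output / Theoretical output) * 100
Efficiency% = (89 / 104) * 100
Efficiency% = 0.855769 * 100 = 85.5769% ≈ 85.6%

85.6%


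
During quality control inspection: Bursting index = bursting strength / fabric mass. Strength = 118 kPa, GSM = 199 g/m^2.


Formula: Bursting Index = Bursting Strength / Fabric GSM
BI = 118 kPa / 199 g/m^2
BI = 0.593 kPa/(g/m^2)

0.593 kPa/(g/m^2)


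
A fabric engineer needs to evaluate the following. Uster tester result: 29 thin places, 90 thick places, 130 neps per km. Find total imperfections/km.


Formula: Total = thin places + thick places + neps
Total = 29 + 90 + 130
Total = 249 imperfections/km

249 imperfections/km


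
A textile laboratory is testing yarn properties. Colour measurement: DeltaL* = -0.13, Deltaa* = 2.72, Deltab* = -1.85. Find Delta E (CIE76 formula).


Formula: Delta E = sqrt(dL*^2 + da*^2 + db*^2)
Step 1: dL*^2 = (-0.13)^2 = 0.0169
Step 2: da*^2 = 2.72^2 = 7.3984
Step 3: db*^2 = (-1.85)^2 = 3.4225
Step 4: Sum = 0.0169 + 7.3984 + 3.4225 = 10.8378
Step 5: Delta E = sqrt(10.8378) = 3.29

3.29 Delta E


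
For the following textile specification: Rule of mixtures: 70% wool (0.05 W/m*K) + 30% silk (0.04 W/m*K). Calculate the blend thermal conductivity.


Formula: Blend property = (fraction_A * property_A) + (fraction_B * property_B)
Step 1: Contribution A = 70/100 * 0.05 W/m*K = 0.035 W/m*K
Step 2: Contribution B = 30/100 * 0.04 W/m*K = 0.012 W/m*K
Step 3: Blend thermal conductivity = 0.035 + 0.012 = 0.047 W/m*K

0.047 W/m*K


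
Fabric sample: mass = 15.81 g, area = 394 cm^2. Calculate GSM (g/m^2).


Formula: GSM = mass_g / area_m2
Step 1: Convert area: 394 cm^2 = 394 / 10000 = 0.0394 m^2
Step 2: GSM = 15.81 g / 0.0394 m^2 = 401.3 g/m^2

401.3 g/m^2


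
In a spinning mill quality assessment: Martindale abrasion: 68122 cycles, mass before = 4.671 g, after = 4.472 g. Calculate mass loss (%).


Formula: Mass loss% = ((m_before - m_after) / m_before) * 100
Step 1: Mass loss = 4.671 - 4.472 = 0.199 g
Step 2: Ratio = 0.199 / 4.671 = 0.0426033
Step 3: Mass loss% = 0.0426033 * 100 = 4.26033% ≈ 4.26%

4.26%


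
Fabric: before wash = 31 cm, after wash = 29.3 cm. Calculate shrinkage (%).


Formula: Shrinkage% = ((L_before - L_after) / L_before) * 100
Step 1: Shrinkage = 31 - 29.3 = 1.7 cm
Step 2: Shrinkage% = (1.7 / 31) * 100
Step 3: Shrinkage% = 0.054839 * 100 = 5.4839% ≈ 5.5%

5.5%


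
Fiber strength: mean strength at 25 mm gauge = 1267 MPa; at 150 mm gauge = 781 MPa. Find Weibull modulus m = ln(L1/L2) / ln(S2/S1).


Formula: m = ln(L1/L2) / ln(S2/S1)
Step 1: ln(L1/L2) = ln(25/150) = -1.79176
Step 2: S2/S1 = 781/1267 = 0.61642
Step 3: ln(S2/S1) = ln(0.61642) = -0.48383
Step 4: m = -1.79176 / -0.48383 = 3.70

3.70 (Weibull m)


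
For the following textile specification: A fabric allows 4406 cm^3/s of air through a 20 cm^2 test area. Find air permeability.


Formula: Air Permeability = Airflow / Test Area
AP = 4406 cm^3/s / 20 cm^2
AP = 220.3 cm^3/s/cm^2

220.3 cm^3/s/cm^2


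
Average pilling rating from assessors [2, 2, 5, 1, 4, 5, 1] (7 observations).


Formula: Mean = sum / count
Sum = 2 + 2 + 5 + 1 + 4 + 5 + 1 = 20
Mean = 20 / 7 = 2.9

2.9


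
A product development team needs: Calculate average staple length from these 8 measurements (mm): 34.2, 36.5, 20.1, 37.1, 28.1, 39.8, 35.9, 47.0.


Formula: Mean = sum of lengths / count
Sum = 34.2 + 36.5 + 20.1 + 37.1 + 28.1 + 39.8 + 35.9 + 47.0
Sum = 278.7 mm
Mean = 278.7 / 8 = 34.84 mm

34.84 mm


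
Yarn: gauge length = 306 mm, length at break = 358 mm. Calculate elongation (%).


Formula: Elongation (%) = ((L_break - L0) / L0) * 100
Step 1: Extension = 358 - 306 = 52 mm
Step 2: Elongation = (52 / 306) * 100
Step 3: Elongation = 0.169935 * 100 = 16.9935% ≈ 17.0%

17.0%


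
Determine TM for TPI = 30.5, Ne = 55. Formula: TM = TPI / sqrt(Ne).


Formula: TM = TPI / sqrt(Ne)
Step 1: sqrt(Ne) = sqrt(55) = 7.4162
Step 2: TM = 30.5 / 7.4162 = 4.11

4.11 TM


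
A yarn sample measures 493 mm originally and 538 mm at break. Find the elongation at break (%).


Formula: Elongation (%) = ((L_break - L0) / L0) * 100
Step 1: Extension = 538 - 493 = 45 mm
Step 2: Elongation = (45 / 493) * 100
Step 3: Elongation = 0.091278 * 100 = 9.1278% ≈ 9.1%

9.1%


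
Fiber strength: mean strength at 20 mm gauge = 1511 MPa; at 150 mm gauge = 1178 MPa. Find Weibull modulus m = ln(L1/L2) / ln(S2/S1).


Formula: m = ln(L1/L2) / ln(S2/S1)
Step 1: ln(L1/L2) = ln(20/150) = -2.01490
Step 2: S2/S1 = 1178/1511 = 0.77962
Step 3: ln(S2/S1) = ln(0.77962) = -0.24895
Step 4: m = -2.01490 / -0.24895 = 8.09

8.09 (Weibull m)


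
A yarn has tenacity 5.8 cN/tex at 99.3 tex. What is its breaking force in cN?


Formula: Breaking force = Tenacity * Linear density
F = 5.8 cN/tex * 99.3 tex
F = 575.94 cN

575.94 cN


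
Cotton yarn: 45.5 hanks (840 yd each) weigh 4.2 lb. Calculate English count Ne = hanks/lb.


Formula: Ne = hanks / mass_lb
Substituting: Ne = 45.5 / 4.2
Ne = 10.8

10.8 Ne


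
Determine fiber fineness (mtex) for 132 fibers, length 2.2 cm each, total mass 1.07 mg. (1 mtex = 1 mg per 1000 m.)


Formula: fineness (mtex) = mass (mg) / total length (km) = (mass_mg / total_length_m) * 1000
Step 1: Convert fiber length: 2.2 cm = 0.022 m
Step 2: Total fiber length = 132 * 0.022 = 2.904 m
Step 3: Linear density = 1.07 mg / 2.904 m = 0.3685 mg/m
Step 4: fineness = 0.3685 * 1000 = 368.5 mtex

368.5 mtex


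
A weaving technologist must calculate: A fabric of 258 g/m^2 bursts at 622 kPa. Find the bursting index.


Formula: Bursting Index = Bursting Strength / Fabric GSM
BI = 622 kPa / 258 g/m^2
BI = 2.411 kPa/(g/m^2)

2.411 kPa/(g/m^2)


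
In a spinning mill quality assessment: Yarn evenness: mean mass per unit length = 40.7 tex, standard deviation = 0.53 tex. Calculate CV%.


Formula: CV% = (standard deviation / mean) * 100
Step 1: Ratio = 0.53 / 40.7 = 0.013022
Step 2: CV% = 0.013022 * 100 = 1.3022% ≈ 1.3%

1.3%


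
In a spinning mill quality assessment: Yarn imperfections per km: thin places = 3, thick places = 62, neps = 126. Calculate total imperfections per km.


Formula: Total = thin places + thick places + neps
Total = 3 + 62 + 126
Total = 191 imperfections/km

191 imperfections/km


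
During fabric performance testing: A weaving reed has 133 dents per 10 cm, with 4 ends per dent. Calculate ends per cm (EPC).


Formula: EPC = (dents per 10 cm * ends per dent) / 10
Step 1: Total ends per 10 cm = 133 * 4 = 532
Step 2: EPC = 532 / 10 = 53.2 ends/cm

53.2 ends/cm


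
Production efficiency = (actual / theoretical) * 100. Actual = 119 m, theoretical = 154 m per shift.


Formula: Efficiency% = (Actual output / Theoretical output) * 100
Efficiency% = (119 / 154) * 100
Efficiency% = 0.772727 * 100 = 77.2727% ≈ 77.3%

77.3%


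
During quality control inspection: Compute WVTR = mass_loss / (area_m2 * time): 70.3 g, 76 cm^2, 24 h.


Formula: WVTR = mass_loss / (area * time)
Step 1: Convert area: 76 cm^2 = 0.0076 m^2
Step 2: WVTR = 70.3 g / (0.0076 m^2 * 24 h)
Step 3: WVTR = 70.3 / 0.1824 = 385.4 g/m^2/h

385.4 g/m^2/h


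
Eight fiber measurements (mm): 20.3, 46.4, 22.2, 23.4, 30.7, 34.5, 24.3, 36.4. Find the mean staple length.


Formula: Mean = sum of lengths / count
Sum = 20.3 + 46.4 + 22.2 + 23.4 + 30.7 + 34.5 + 24.3 + 36.4
Sum = 238.2 mm
Mean = 238.2 / 8 = 29.78 mm

29.78 mm


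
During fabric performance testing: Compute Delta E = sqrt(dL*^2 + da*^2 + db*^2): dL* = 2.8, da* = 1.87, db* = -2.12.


Formula: Delta E = sqrt(dL*^2 + da*^2 + db*^2)
Step 1: dL*^2 = 2.8^2 = 7.84
Step 2: da*^2 = 1.87^2 = 3.4969
Step 3: db*^2 = (-2.12)^2 = 4.4944
Step 4: Sum = 7.84 + 3.4969 + 4.4944 = 15.8313
Step 5: Delta E = sqrt(15.8313) = 3.98

3.98 Delta E


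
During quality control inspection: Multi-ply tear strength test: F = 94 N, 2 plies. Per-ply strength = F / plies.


Formula: Per-ply strength = Total force / Number of plies
Per-ply = 94 N / 2
Per-ply = 47 N

47 N


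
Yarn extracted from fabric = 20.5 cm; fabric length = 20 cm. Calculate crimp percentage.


Formula: Crimp% = ((L_yarn - L_fabric) / L_fabric) * 100
Step 1: Extension = 20.5 - 20 = 0.5 cm
Step 2: Crimp% = (0.5 / 20) * 100
Step 3: Crimp% = 0.025 * 100 = 2.5%

2.5%


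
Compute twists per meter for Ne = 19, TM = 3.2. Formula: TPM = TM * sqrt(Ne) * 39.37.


Formula: TPM = TM * sqrt(Ne) * 39.37
Step 1: sqrt(Ne) = sqrt(19) = 4.3589
Step 2: TM * sqrt(Ne) = 3.2 * 4.3589 = 13.9485
Step 3: TPM = 13.9485 * 39.37 = 549 twists/m

549 twists/m


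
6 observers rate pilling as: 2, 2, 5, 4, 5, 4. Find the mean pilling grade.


Formula: Mean = sum / count
Sum = 2 + 2 + 5 + 4 + 5 + 4 = 22
Mean = 22 / 6 = 3.7

3.7


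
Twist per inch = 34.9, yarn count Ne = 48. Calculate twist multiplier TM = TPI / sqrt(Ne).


Formula: TM = TPI / sqrt(Ne)
Step 1: sqrt(Ne) = sqrt(48) = 6.9282
Step 2: TM = 34.9 / 6.9282 = 5.04

5.04 TM


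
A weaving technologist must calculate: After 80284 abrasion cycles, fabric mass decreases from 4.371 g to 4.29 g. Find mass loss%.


Formula: Mass loss% = ((m_before - m_after) / m_before) * 100
Step 1: Mass loss = 4.371 - 4.29 = 0.081 g
Step 2: Ratio = 0.081 / 4.371 = 0.0185312
Step 3: Mass loss% = 0.0185312 * 100 = 1.85312% ≈ 1.85%

1.85%


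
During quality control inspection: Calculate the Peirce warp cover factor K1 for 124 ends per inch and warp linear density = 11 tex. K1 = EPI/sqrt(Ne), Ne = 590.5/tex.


Formula: K1 = EPI / sqrt(Ne), with Ne = 590.5 / tex_warp
Step 1: Ne = 590.5 / 11 = 53.682
Step 2: sqrt(Ne) = sqrt(53.682) = 7.3268
Step 3: K1 = 124 / 7.3268 = 16.9

16.9


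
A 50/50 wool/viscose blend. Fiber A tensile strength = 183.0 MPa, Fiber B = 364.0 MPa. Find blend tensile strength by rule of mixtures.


Formula: Blend property = (fraction_A * property_A) + (fraction_B * property_B)
Step 1: Contribution A = 50/100 * 183.0 MPa = 91.5 MPa
Step 2: Contribution B = 50/100 * 364.0 MPa = 182.0 MPa
Step 3: Blend tensile strength = 91.5 + 182.0 = 273.5 MPa

273.5 MPa


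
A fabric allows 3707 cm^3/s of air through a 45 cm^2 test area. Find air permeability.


Formula: Air Permeability = Airflow / Test Area
AP = 3707 cm^3/s / 45 cm^2
AP = 82.4 cm^3/s/cm^2

82.4 cm^3/s/cm^2


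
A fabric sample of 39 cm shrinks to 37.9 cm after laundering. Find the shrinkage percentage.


Formula: Shrinkage% = ((L_before - L_after) / L_before) * 100
Step 1: Shrinkage = 39 - 37.9 = 1.1 cm
Step 2: Shrinkage% = (1.1 / 39) * 100
Step 3: Shrinkage% = 0.028205 * 100 = 2.8205% ≈ 2.8%

2.8%


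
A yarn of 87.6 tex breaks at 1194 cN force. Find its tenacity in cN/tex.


Formula: Tenacity = Breaking force / Linear density
Tenacity = 1194 cN / 87.6 tex
Tenacity = 13.63 cN/tex

13.63 cN/tex


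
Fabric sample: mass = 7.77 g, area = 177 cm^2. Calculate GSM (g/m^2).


Formula: GSM = mass_g / area_m2
Step 1: Convert area: 177 cm^2 = 177 / 10000 = 0.0177 m^2
Step 2: GSM = 7.77 g / 0.0177 m^2 = 439.0 g/m^2

439.0 g/m^2


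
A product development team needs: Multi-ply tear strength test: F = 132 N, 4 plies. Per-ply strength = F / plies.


Formula: Per-ply strength = Total force / Number of plies
Per-ply = 132 N / 4
Per-ply = 33 N

33 N


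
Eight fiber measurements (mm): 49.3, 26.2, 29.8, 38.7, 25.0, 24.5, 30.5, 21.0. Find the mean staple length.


Formula: Mean = sum of lengths / count
Sum = 49.3 + 26.2 + 29.8 + 38.7 + 25.0 + 24.5 + 30.5 + 21.0
Sum = 245.0 mm
Mean = 245.0 / 8 = 30.63 mm

30.63 mm


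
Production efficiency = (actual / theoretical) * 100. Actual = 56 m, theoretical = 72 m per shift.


Formula: Efficiency% = (Actual output / Theoretical output) * 100
Efficiency% = (56 / 72) * 100
Efficiency% = 0.777778 * 100 = 77.7778% ≈ 77.8%

77.8%


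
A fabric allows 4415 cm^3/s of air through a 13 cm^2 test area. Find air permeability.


Formula: Air Permeability = Airflow / Test Area
AP = 4415 cm^3/s / 13 cm^2
AP = 339.6 cm^3/s/cm^2

339.6 cm^3/s/cm^2


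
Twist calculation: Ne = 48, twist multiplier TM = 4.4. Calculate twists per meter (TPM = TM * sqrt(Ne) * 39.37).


Formula: TPM = TM * sqrt(Ne) * 39.37
Step 1: sqrt(Ne) = sqrt(48) = 6.9282
Step 2: TM * sqrt(Ne) = 4.4 * 6.9282 = 30.4841
Step 3: TPM = 30.4841 * 39.37 = 1200 twists/m

1200 twists/m


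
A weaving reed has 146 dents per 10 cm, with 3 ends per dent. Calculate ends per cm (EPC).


Formula: EPC = (dents per 10 cm * ends per dent) / 10
Step 1: Total ends per 10 cm = 146 * 3 = 438
Step 2: EPC = 438 / 10 = 43.8 ends/cm

43.8 ends/cm


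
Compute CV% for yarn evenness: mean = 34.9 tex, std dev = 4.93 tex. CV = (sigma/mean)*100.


Formula: CV% = (standard deviation / mean) * 100
Step 1: Ratio = 4.93 / 34.9 = 0.141261
Step 2: CV% = 0.141261 * 100 = 14.1261% ≈ 14.1%

14.1%


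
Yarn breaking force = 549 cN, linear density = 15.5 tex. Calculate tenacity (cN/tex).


Formula: Tenacity = Breaking force / Linear density
Tenacity = 549 cN / 15.5 tex
Tenacity = 35.42 cN/tex

35.42 cN/tex


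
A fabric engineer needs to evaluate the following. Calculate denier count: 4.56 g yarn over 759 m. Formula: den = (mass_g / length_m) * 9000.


Formula: den = (mass_g / length_m) * 9000
Substituting: den = (4.56 / 759) * 9000
Intermediate: 4.56 / 759 = 0.00600791 g/m
den = 0.00600791 * 9000 = 54.1 denier

54.1 denier


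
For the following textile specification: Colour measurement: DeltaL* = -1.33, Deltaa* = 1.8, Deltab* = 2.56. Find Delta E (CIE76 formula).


Formula: Delta E = sqrt(dL*^2 + da*^2 + db*^2)
Step 1: dL*^2 = (-1.33)^2 = 1.7689
Step 2: da*^2 = 1.8^2 = 3.24
Step 3: db*^2 = 2.56^2 = 6.5536
Step 4: Sum = 1.7689 + 3.24 + 6.5536 = 11.5625
Step 5: Delta E = sqrt(11.5625) = 3.4

3.4 Delta E


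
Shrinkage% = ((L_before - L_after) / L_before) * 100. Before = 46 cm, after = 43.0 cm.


Formula: Shrinkage% = ((L_before - L_after) / L_before) * 100
Step 1: Shrinkage = 46 - 43.0 = 3.0 cm
Step 2: Shrinkage% = (3.0 / 46) * 100
Step 3: Shrinkage% = 0.065217 * 100 = 6.5217% ≈ 6.5%

6.5%


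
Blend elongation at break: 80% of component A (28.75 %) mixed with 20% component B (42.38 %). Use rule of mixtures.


Formula: Blend property = (fraction_A * property_A) + (fraction_B * property_B)
Step 1: Contribution A = 80/100 * 28.75 % = 23.0 %
Step 2: Contribution B = 20/100 * 42.38 % = 8.476 %
Step 3: Blend elongation at break = 23.0 + 8.476 = 31.476 %

31.476 %


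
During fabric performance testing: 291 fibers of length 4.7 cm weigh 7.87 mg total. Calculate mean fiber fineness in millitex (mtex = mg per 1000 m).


Formula: fineness (mtex) = mass (mg) / total length (km) = (mass_mg / total_length_m) * 1000
Step 1: Convert fiber length: 4.7 cm = 0.047 m
Step 2: Total fiber length = 291 * 0.047 = 13.677 m
Step 3: Linear density = 7.87 mg / 13.677 m = 0.5754 mg/m
Step 4: fineness = 0.5754 * 1000 = 575.4 mtex

575.4 mtex


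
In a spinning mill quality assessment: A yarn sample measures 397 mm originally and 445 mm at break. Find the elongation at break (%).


Formula: Elongation (%) = ((L_break - L0) / L0) * 100
Step 1: Extension = 445 - 397 = 48 mm
Step 2: Elongation = (48 / 397) * 100
Step 3: Elongation = 0.120907 * 100 = 12.0907% ≈ 12.1%

12.1%


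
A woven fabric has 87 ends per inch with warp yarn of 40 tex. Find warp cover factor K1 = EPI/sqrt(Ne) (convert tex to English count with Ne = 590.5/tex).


Formula: K1 = EPI / sqrt(Ne), with Ne = 590.5 / tex_warp
Step 1: Ne = 590.5 / 40 = 14.763
Step 2: sqrt(Ne) = sqrt(14.763) = 3.8423
Step 3: K1 = 87 / 3.8423 = 22.6

22.6


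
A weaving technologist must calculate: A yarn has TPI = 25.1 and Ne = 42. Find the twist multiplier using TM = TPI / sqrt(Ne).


Formula: TM = TPI / sqrt(Ne)
Step 1: sqrt(Ne) = sqrt(42) = 6.4807
Step 2: TM = 25.1 / 6.4807 = 3.87

3.87 TM


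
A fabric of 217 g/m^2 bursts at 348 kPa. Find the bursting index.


Formula: Bursting Index = Bursting Strength / Fabric GSM
BI = 348 kPa / 217 g/m^2
BI = 1.604 kPa/(g/m^2)

1.604 kPa/(g/m^2)


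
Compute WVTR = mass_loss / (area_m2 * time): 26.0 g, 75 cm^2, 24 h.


Formula: WVTR = mass_loss / (area * time)
Step 1: Convert area: 75 cm^2 = 0.0075 m^2
Step 2: WVTR = 26.0 g / (0.0075 m^2 * 24 h)
Step 3: WVTR = 26.0 / 0.18 = 144.4 g/m^2/h

144.4 g/m^2/h


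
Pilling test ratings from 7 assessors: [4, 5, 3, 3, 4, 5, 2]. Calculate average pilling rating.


Formula: Mean = sum / count
Sum = 4 + 5 + 3 + 3 + 4 + 5 + 2 = 26
Mean = 26 / 7 = 3.7

3.7


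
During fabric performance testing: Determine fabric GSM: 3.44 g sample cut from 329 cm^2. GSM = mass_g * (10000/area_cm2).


Formula: GSM = mass_g / area_m2
Step 1: Convert area: 329 cm^2 = 329 / 10000 = 0.0329 m^2
Step 2: GSM = 3.44 g / 0.0329 m^2 = 104.6 g/m^2

104.6 g/m^2


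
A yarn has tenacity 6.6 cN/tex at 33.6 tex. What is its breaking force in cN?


Formula: Breaking force = Tenacity * Linear density
F = 6.6 cN/tex * 33.6 tex
F = 221.76 cN

221.76 cN
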